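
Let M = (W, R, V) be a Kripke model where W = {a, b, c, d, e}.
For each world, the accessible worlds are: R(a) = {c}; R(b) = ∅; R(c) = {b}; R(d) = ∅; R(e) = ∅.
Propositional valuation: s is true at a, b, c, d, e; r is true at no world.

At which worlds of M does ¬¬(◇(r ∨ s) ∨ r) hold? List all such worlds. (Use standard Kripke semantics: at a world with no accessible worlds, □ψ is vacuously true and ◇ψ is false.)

Let φ = ¬¬(◇(r ∨ s) ∨ r). Evaluate φ at each world:
  a (successors {c}): φ is true.
  b (successors ∅): φ is false.
  c (successors {b}): φ is true.
  d (successors ∅): φ is false.
  e (successors ∅): φ is false.
For instance, at a:
  At a: ¬(◇(r ∨ s) ∨ r) is false, so ¬¬(◇(r ∨ s) ∨ r) is true.
    At a: ◇(r ∨ s) ∨ r is true, so ¬(◇(r ∨ s) ∨ r) is false.
      At a: ◇(r ∨ s) is true, r is false, so ◇(r ∨ s) ∨ r is true.
Satisfying worlds: {a, c}

a, c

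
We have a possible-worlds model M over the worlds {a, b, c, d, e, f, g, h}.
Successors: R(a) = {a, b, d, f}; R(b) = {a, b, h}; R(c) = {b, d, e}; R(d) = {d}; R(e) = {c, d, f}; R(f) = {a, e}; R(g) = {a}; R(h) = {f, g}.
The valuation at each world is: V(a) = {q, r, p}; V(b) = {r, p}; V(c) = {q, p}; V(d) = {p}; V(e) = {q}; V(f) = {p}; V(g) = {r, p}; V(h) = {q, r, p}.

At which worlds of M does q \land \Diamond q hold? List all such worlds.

Recall that \Diamond ψ holds at a world iff ψ holds at some accessible world.
Let φ = q \land \Diamond q. Evaluate φ at each world:
  a (successors {a, b, d, f}): φ is true.
  b (successors {a, b, h}): φ is false.
  c (successors {b, d, e}): φ is true.
  d (successors {d}): φ is false.
  e (successors {c, d, f}): φ is true.
  f (successors {a, e}): φ is false.
  g (successors {a}): φ is false.
  h (successors {f, g}): φ is false.
For instance, at h:
  At h: q is true, \Diamond q is false, so q \land \Diamond q is false.
    At h: \Diamond q requires q at some successor in {f, g}.
      At f: q is false.
      At g: q is false.
    So \Diamond q is false at h.
Satisfying worlds: {a, c, e}

a, c, e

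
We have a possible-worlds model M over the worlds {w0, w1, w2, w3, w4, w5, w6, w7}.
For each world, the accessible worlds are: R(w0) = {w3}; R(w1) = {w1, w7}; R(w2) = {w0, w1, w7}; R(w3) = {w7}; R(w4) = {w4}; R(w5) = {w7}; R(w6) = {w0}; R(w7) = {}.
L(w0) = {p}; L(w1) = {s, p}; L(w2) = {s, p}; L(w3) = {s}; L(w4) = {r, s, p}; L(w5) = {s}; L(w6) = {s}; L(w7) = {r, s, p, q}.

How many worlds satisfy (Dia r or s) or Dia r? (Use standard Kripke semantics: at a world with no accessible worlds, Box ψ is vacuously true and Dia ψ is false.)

Let φ = (Dia r or s) or Dia r. Evaluate φ at each world:
  w0 (successors {w3}): φ is false.
  w1 (successors {w1, w7}): φ is true.
  w2 (successors {w0, w1, w7}): φ is true.
  w3 (successors {w7}): φ is true.
  w4 (successors {w4}): φ is true.
  w5 (successors {w7}): φ is true.
  w6 (successors {w0}): φ is true.
  w7 (successors ∅): φ is true.
For instance, at w1:
  At w1: Dia r or s is true, Dia r is true, so (Dia r or s) or Dia r is true.
    At w1: Dia r is true, s is true, so Dia r or s is true.
      At w1: Dia r requires r at some successor in {w1, w7}.
        r holds at w7, so Dia r is true at w1.
    At w1: Dia r requires r at some successor in {w1, w7}.
      r holds at w7, so Dia r is true at w1.
Satisfying worlds: {w1, w2, w3, w4, w5, w6, w7}

7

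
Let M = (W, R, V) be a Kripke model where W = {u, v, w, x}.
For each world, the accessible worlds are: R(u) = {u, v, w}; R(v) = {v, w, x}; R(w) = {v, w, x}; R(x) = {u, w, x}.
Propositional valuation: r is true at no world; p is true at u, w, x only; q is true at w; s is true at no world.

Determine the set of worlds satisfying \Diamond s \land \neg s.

Let φ = \Diamond s \land \neg s. Evaluate φ at each world:
  u (successors {u, v, w}): φ is false.
  v (successors {v, w, x}): φ is false.
  w (successors {v, w, x}): φ is false.
  x (successors {u, w, x}): φ is false.
For instance, at v:
  At v: \Diamond s is false, \neg s is true, so \Diamond s \land \neg s is false.
    At v: \Diamond s requires s at some successor in {v, w, x}.
      At v: s is false.
      At w: s is false.
      At x: s is false.
    So \Diamond s is false at v.
Satisfying worlds: none.

none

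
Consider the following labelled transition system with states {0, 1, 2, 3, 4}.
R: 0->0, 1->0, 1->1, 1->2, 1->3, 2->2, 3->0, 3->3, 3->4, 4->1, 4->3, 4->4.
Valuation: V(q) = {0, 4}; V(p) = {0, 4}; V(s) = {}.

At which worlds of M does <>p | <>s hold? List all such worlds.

Let φ = <>p | <>s. Evaluate φ at each world:
  0 (successors {0}): φ is true.
  1 (successors {0, 1, 2, 3}): φ is true.
  2 (successors {2}): φ is false.
  3 (successors {0, 3, 4}): φ is true.
  4 (successors {1, 3, 4}): φ is true.
For instance, at 3:
  At 3: <>p is true, <>s is false, so <>p | <>s is true.
    At 3: <>p requires p at some successor in {0, 3, 4}.
      p holds at 0, so <>p is true at 3.
    At 3: <>s requires s at some successor in {0, 3, 4}.
      At 0: s is false.
      At 3: s is false.
      At 4: s is false.
    So <>s is false at 3.
Satisfying worlds: {0, 1, 3, 4}

0, 1, 3, 4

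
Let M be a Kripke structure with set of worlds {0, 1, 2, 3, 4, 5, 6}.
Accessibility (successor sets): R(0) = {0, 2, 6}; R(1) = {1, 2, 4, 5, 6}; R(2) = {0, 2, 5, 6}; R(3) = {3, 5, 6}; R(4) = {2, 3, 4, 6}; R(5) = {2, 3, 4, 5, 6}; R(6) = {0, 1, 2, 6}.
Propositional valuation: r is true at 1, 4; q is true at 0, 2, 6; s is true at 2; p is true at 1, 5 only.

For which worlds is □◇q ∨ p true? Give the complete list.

0, 1, 2, 3, 4, 5, 6

Let φ = □◇q ∨ p. Evaluate φ at each world:
  0 (successors {0, 2, 6}): φ is true.
  1 (successors {1, 2, 4, 5, 6}): φ is true.
  2 (successors {0, 2, 5, 6}): φ is true.
  3 (successors {3, 5, 6}): φ is true.
  4 (successors {2, 3, 4, 6}): φ is true.
  5 (successors {2, 3, 4, 5, 6}): φ is true.
  6 (successors {0, 1, 2, 6}): φ is true.
For instance, at 6:
  At 6: □◇q is true, p is false, so □◇q ∨ p is true.
    At 6: □◇q requires ◇q at every successor {0, 1, 2, 6}.
      At 0: ◇q is true.
      At 1: ◇q is true.
      At 2: ◇q is true.
      At 6: ◇q is true.
    So □◇q is true at 6.
Satisfying worlds: {0, 1, 2, 3, 4, 5, 6}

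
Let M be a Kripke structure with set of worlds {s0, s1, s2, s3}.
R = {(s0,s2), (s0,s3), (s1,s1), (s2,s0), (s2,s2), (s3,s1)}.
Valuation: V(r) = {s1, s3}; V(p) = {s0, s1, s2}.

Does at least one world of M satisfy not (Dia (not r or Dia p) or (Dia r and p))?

No

Let φ = not (Dia (not r or Dia p) or (Dia r and p)). Evaluate φ at each world:
  s0 (successors {s2, s3}): φ is false.
  s1 (successors {s1}): φ is false.
  s2 (successors {s0, s2}): φ is false.
  s3 (successors {s1}): φ is false.
For instance, at s0:
  At s0: Dia (not r or Dia p) or (Dia r and p) is true, so not (Dia (not r or Dia p) or (Dia r and p)) is false.
    At s0: Dia (not r or Dia p) is true, Dia r and p is true, so Dia (not r or Dia p) or (Dia r and p) is true.
      At s0: Dia (not r or Dia p) requires not r or Dia p at some successor in {s2, s3}.
        not r or Dia p holds at s2, so Dia (not r or Dia p) is true at s0.
      At s0: Dia r is true, p is true, so Dia r and p is true.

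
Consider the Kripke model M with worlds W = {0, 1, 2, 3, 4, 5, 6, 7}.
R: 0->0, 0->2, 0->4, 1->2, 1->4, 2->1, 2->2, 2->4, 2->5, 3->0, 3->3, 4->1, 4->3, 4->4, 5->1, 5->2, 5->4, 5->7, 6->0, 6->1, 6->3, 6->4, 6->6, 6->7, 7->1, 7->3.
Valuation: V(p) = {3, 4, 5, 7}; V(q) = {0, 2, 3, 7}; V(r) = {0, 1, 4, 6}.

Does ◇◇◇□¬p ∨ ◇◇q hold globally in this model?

Recall that □ψ holds at a world iff ψ holds at every accessible world, and ◇ψ holds iff ψ holds at some accessible world.
Let φ = ◇◇◇□¬p ∨ ◇◇q. Evaluate φ at each world:
  0 (successors {0, 2, 4}): φ is true.
  1 (successors {2, 4}): φ is true.
  2 (successors {1, 2, 4, 5}): φ is true.
  3 (successors {0, 3}): φ is true.
  4 (successors {1, 3, 4}): φ is true.
  5 (successors {1, 2, 4, 7}): φ is true.
  6 (successors {0, 1, 3, 4, 6, 7}): φ is true.
  7 (successors {1, 3}): φ is true.
For instance, at 2:
  At 2: ◇◇◇□¬p is false, ◇◇q is true, so ◇◇◇□¬p ∨ ◇◇q is true.
    At 2: ◇◇◇□¬p requires ◇◇□¬p at some successor in {1, 2, 4, 5}.
      At 1: ◇◇□¬p is false.
      At 2: ◇◇□¬p is false.
      At 4: ◇◇□¬p is false.
      At 5: ◇◇□¬p is false.
    So ◇◇◇□¬p is false at 2.
    At 2: ◇◇q requires ◇q at some successor in {1, 2, 4, 5}.
      ◇q holds at 1, so ◇◇q is true at 2.

Yes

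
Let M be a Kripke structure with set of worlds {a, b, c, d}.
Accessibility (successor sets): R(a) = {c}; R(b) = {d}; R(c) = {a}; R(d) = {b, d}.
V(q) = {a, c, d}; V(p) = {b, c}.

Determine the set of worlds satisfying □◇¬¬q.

Recall that □ψ holds at a world iff ψ holds at every accessible world, and ◇ψ holds iff ψ holds at some accessible world.
Let φ = □◇¬¬q. Evaluate φ at each world:
  a (successors {c}): φ is true.
  b (successors {d}): φ is true.
  c (successors {a}): φ is true.
  d (successors {b, d}): φ is true.
For instance, at c:
  At c: □◇¬¬q requires ◇¬¬q at every successor {a}.
      At a: ◇¬¬q requires ¬¬q at some successor in {c}.
        ¬¬q holds at c, so ◇¬¬q is true at a.
  So □◇¬¬q is true at c.
Satisfying worlds: {a, b, c, d}

a, b, c, d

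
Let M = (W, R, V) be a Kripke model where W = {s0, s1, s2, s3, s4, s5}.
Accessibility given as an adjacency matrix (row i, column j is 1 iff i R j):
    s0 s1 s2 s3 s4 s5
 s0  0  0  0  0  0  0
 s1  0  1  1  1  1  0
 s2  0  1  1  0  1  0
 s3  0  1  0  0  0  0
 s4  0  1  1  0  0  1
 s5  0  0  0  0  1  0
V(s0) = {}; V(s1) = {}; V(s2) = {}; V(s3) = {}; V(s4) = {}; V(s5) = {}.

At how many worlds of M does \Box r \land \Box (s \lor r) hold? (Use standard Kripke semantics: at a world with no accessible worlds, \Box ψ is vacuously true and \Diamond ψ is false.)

Let φ = \Box r \land \Box (s \lor r). Evaluate φ at each world:
  s0 (successors ∅): φ is true.
  s1 (successors {s1, s2, s3, s4}): φ is false.
  s2 (successors {s1, s2, s4}): φ is false.
  s3 (successors {s1}): φ is false.
  s4 (successors {s1, s2, s5}): φ is false.
  s5 (successors {s4}): φ is false.
For instance, at s5:
  At s5: \Box r is false, \Box (s \lor r) is false, so \Box r \land \Box (s \lor r) is false.
    At s5: \Box r requires r at every successor {s4}.
      r fails at s4, so \Box r is false at s5.
    At s5: \Box (s \lor r) requires s \lor r at every successor {s4}.
      s \lor r fails at s4, so \Box (s \lor r) is false at s5.
Satisfying worlds: {s0}

1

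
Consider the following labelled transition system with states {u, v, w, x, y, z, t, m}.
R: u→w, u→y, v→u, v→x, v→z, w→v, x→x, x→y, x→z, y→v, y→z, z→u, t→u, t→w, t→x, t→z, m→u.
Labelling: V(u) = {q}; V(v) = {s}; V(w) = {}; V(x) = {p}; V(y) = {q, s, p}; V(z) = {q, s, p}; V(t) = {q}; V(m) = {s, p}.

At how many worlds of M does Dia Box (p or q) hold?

5

Recall that Box ψ holds at a world iff ψ holds at every accessible world, and Dia ψ holds iff ψ holds at some accessible world.
Let φ = Dia Box (p or q). Evaluate φ at each world:
  u (successors {w, y}): φ is false.
  v (successors {u, x, z}): φ is true.
  w (successors {v}): φ is true.
  x (successors {x, y, z}): φ is true.
  y (successors {v, z}): φ is true.
  z (successors {u}): φ is false.
  t (successors {u, w, x, z}): φ is true.
  m (successors {u}): φ is false.
For instance, at x:
  At x: Dia Box (p or q) requires Box (p or q) at some successor in {x, y, z}.
    Box (p or q) holds at x, so Dia Box (p or q) is true at x.
      At x: Box (p or q) requires p or q at every successor {x, y, z}.
        At x: p or q is true.
        At y: p or q is true.
        At z: p or q is true.
      So Box (p or q) is true at x.
Satisfying worlds: {v, w, x, y, t}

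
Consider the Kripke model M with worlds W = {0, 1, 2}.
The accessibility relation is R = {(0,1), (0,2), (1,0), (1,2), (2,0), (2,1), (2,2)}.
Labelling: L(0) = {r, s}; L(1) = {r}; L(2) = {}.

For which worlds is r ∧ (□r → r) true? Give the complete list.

0, 1

Let φ = r ∧ (□r → r). Evaluate φ at each world:
  0 (successors {1, 2}): φ is true.
  1 (successors {0, 2}): φ is true.
  2 (successors {0, 1, 2}): φ is false.
For instance, at 0:
  At 0: r is true, □r → r is true, so r ∧ (□r → r) is true.
    At 0: □r is false, r is true, so □r → r is true.
      At 0: □r requires r at every successor {1, 2}.
        r fails at 2, so □r is false at 0.
Satisfying worlds: {0, 1}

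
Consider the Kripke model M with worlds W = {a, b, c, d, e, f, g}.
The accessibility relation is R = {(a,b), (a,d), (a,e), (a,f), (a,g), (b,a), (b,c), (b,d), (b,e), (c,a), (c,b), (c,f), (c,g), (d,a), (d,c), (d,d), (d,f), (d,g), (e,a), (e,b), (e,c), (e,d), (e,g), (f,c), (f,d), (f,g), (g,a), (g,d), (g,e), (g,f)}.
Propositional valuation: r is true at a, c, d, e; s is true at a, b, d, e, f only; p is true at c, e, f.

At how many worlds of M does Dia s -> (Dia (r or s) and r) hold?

4

Let φ = Dia s -> (Dia (r or s) and r). Evaluate φ at each world:
  a (successors {b, d, e, f, g}): φ is true.
  b (successors {a, c, d, e}): φ is false.
  c (successors {a, b, f, g}): φ is true.
  d (successors {a, c, d, f, g}): φ is true.
  e (successors {a, b, c, d, g}): φ is true.
  f (successors {c, d, g}): φ is false.
  g (successors {a, d, e, f}): φ is false.
For instance, at c:
  At c: Dia s is true, Dia (r or s) and r is true, so Dia s -> (Dia (r or s) and r) is true.
    At c: Dia s requires s at some successor in {a, b, f, g}.
      s holds at a, so Dia s is true at c.
    At c: Dia (r or s) is true, r is true, so Dia (r or s) and r is true.
      At c: Dia (r or s) requires r or s at some successor in {a, b, f, g}.
        r or s holds at a, so Dia (r or s) is true at c.
Satisfying worlds: {a, c, d, e}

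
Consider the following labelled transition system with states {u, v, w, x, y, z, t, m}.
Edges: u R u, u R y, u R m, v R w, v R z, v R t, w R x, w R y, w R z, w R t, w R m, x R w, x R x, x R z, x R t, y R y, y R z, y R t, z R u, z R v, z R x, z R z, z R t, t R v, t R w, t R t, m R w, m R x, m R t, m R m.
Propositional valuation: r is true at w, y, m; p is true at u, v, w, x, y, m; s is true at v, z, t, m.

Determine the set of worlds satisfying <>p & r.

Recall that <>ψ holds at a world iff ψ holds at some accessible world.
Let φ = <>p & r. Evaluate φ at each world:
  u (successors {u, y, m}): φ is false.
  v (successors {w, z, t}): φ is false.
  w (successors {x, y, z, t, m}): φ is true.
  x (successors {w, x, z, t}): φ is false.
  y (successors {y, z, t}): φ is true.
  z (successors {u, v, x, z, t}): φ is false.
  t (successors {v, w, t}): φ is false.
  m (successors {w, x, t, m}): φ is true.
For instance, at z:
  At z: <>p is true, r is false, so <>p & r is false.
    At z: <>p requires p at some successor in {u, v, x, z, t}.
      p holds at u, so <>p is true at z.
Satisfying worlds: {w, y, m}

w, y, m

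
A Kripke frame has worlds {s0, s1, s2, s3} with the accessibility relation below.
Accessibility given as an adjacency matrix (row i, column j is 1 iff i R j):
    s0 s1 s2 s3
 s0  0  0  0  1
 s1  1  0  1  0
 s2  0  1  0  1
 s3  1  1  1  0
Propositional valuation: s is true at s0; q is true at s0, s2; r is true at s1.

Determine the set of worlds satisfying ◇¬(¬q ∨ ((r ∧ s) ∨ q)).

Let φ = ◇¬(¬q ∨ ((r ∧ s) ∨ q)). Evaluate φ at each world:
  s0 (successors {s3}): φ is false.
  s1 (successors {s0, s2}): φ is false.
  s2 (successors {s1, s3}): φ is false.
  s3 (successors {s0, s1, s2}): φ is false.
For instance, at s2:
  At s2: ◇¬(¬q ∨ ((r ∧ s) ∨ q)) requires ¬(¬q ∨ ((r ∧ s) ∨ q)) at some successor in {s1, s3}.
    At s1: ¬(¬q ∨ ((r ∧ s) ∨ q)) is false.
    At s3: ¬(¬q ∨ ((r ∧ s) ∨ q)) is false.
  So ◇¬(¬q ∨ ((r ∧ s) ∨ q)) is false at s2.
Satisfying worlds: none.

none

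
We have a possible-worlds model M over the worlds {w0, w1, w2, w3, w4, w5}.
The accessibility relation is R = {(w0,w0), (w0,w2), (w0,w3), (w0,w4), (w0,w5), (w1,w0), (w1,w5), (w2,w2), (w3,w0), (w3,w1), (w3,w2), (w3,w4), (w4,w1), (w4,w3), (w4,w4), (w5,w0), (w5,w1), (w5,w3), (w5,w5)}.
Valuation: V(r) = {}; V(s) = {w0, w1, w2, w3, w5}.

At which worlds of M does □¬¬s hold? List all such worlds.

Let φ = □¬¬s. Evaluate φ at each world:
  w0 (successors {w0, w2, w3, w4, w5}): φ is false.
  w1 (successors {w0, w5}): φ is true.
  w2 (successors {w2}): φ is true.
  w3 (successors {w0, w1, w2, w4}): φ is false.
  w4 (successors {w1, w3, w4}): φ is false.
  w5 (successors {w0, w1, w3, w5}): φ is true.
For instance, at w3:
  At w3: □¬¬s requires ¬¬s at every successor {w0, w1, w2, w4}.
    ¬¬s fails at w4, so □¬¬s is false at w3.
Satisfying worlds: {w1, w2, w5}

w1, w2, w5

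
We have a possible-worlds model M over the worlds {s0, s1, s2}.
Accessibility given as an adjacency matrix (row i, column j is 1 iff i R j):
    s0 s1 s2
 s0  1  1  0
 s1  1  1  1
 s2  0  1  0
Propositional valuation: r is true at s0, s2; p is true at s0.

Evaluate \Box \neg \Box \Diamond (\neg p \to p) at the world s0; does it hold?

At s0: \Box \neg \Box \Diamond (\neg p \to p) requires \neg \Box \Diamond (\neg p \to p) at every successor {s0, s1}.
  \neg \Box \Diamond (\neg p \to p) fails at s0, so \Box \neg \Box \Diamond (\neg p \to p) is false at s0.
    At s0: \Box \Diamond (\neg p \to p) is true, so \neg \Box \Diamond (\neg p \to p) is false.
      At s0: \Box \Diamond (\neg p \to p) requires \Diamond (\neg p \to p) at every successor {s0, s1}.
        At s0: \Diamond (\neg p \to p) is true.
        At s1: \Diamond (\neg p \to p) is true.
      So \Box \Diamond (\neg p \to p) is true at s0.

No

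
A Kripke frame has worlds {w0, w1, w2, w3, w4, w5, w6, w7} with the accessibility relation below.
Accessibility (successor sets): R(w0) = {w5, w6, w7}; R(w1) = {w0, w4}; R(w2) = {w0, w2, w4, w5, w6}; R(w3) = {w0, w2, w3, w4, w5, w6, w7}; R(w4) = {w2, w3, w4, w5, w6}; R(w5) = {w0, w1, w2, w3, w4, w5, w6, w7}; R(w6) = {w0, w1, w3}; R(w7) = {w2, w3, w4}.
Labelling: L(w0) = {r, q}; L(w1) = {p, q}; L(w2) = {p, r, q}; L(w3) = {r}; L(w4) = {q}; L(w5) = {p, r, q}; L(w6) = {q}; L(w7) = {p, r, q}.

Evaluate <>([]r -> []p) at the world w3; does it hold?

Yes

Recall that []ψ holds at a world iff ψ holds at every accessible world, and <>ψ holds iff ψ holds at some accessible world.
At w3: <>([]r -> []p) requires []r -> []p at some successor in {w0, w2, w3, w4, w5, w6, w7}.
  []r -> []p holds at w0, so <>([]r -> []p) is true at w3.
    At w0: []r is false, []p is false, so []r -> []p is true.
      At w0: []r requires r at every successor {w5, w6, w7}.
        r fails at w6, so []r is false at w0.
      At w0: []p requires p at every successor {w5, w6, w7}.
        p fails at w6, so []p is false at w0.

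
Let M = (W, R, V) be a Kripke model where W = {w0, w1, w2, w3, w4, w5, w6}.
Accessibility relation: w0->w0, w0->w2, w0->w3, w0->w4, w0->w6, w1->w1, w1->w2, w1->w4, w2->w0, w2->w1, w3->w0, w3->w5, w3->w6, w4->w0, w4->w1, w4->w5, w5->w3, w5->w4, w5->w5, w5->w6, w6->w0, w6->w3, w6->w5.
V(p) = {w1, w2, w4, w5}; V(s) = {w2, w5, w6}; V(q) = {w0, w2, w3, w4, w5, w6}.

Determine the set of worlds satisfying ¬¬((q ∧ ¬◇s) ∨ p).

w1, w2, w4, w5

Recall that ◇ψ holds at a world iff ψ holds at some accessible world.
Let φ = ¬¬((q ∧ ¬◇s) ∨ p). Evaluate φ at each world:
  w0 (successors {w0, w2, w3, w4, w6}): φ is false.
  w1 (successors {w1, w2, w4}): φ is true.
  w2 (successors {w0, w1}): φ is true.
  w3 (successors {w0, w5, w6}): φ is false.
  w4 (successors {w0, w1, w5}): φ is true.
  w5 (successors {w3, w4, w5, w6}): φ is true.
  w6 (successors {w0, w3, w5}): φ is false.
For instance, at w6:
  At w6: ¬((q ∧ ¬◇s) ∨ p) is true, so ¬¬((q ∧ ¬◇s) ∨ p) is false.
    At w6: (q ∧ ¬◇s) ∨ p is false, so ¬((q ∧ ¬◇s) ∨ p) is true.
      At w6: q ∧ ¬◇s is false, p is false, so (q ∧ ¬◇s) ∨ p is false.
Satisfying worlds: {w1, w2, w4, w5}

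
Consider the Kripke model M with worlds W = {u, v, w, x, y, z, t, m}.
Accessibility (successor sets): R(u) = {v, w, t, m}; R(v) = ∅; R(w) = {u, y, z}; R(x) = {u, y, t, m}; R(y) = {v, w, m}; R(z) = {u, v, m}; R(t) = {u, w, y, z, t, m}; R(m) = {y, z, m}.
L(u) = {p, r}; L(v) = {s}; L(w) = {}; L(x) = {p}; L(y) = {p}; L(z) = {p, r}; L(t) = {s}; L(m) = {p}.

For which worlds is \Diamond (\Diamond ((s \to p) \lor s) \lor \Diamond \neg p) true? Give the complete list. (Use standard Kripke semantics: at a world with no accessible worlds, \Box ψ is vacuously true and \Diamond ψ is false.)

Recall that \Diamond ψ holds at a world iff ψ holds at some accessible world.
Let φ = \Diamond (\Diamond ((s \to p) \lor s) \lor \Diamond \neg p). Evaluate φ at each world:
  u (successors {v, w, t, m}): φ is true.
  v (successors ∅): φ is false.
  w (successors {u, y, z}): φ is true.
  x (successors {u, y, t, m}): φ is true.
  y (successors {v, w, m}): φ is true.
  z (successors {u, v, m}): φ is true.
  t (successors {u, w, y, z, t, m}): φ is true.
  m (successors {y, z, m}): φ is true.
For instance, at x:
  At x: \Diamond (\Diamond ((s \to p) \lor s) \lor \Diamond \neg p) requires \Diamond ((s \to p) \lor s) \lor \Diamond \neg p at some successor in {u, y, t, m}.
    \Diamond ((s \to p) \lor s) \lor \Diamond \neg p holds at u, so \Diamond (\Diamond ((s \to p) \lor s) \lor \Diamond \neg p) is true at x.
      At u: \Diamond ((s \to p) \lor s) is true, \Diamond \neg p is true, so \Diamond ((s \to p) \lor s) \lor \Diamond \neg p is true.
Satisfying worlds: {u, w, x, y, z, t, m}

u, w, x, y, z, t, m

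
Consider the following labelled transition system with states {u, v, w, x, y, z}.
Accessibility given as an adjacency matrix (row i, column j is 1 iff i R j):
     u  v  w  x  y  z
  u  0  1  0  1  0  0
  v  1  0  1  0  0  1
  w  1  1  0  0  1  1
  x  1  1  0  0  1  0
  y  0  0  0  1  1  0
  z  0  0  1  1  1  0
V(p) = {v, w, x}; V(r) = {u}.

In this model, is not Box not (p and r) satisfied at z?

No

At z: Box not (p and r) is true, so not Box not (p and r) is false.
  At z: Box not (p and r) requires not (p and r) at every successor {w, x, y}.
    At w: not (p and r) is true.
    At x: not (p and r) is true.
    At y: not (p and r) is true.
  So Box not (p and r) is true at z.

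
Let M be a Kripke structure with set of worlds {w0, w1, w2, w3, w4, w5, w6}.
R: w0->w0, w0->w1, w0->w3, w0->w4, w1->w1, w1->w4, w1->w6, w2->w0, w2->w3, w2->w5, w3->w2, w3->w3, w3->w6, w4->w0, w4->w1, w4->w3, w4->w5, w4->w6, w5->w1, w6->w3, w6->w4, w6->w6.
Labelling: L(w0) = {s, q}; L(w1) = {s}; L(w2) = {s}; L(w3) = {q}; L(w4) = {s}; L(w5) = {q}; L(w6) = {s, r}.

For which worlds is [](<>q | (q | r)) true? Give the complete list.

Let φ = [](<>q | (q | r)). Evaluate φ at each world:
  w0 (successors {w0, w1, w3, w4}): φ is false.
  w1 (successors {w1, w4, w6}): φ is false.
  w2 (successors {w0, w3, w5}): φ is true.
  w3 (successors {w2, w3, w6}): φ is true.
  w4 (successors {w0, w1, w3, w5, w6}): φ is false.
  w5 (successors {w1}): φ is false.
  w6 (successors {w3, w4, w6}): φ is true.
For instance, at w4:
  At w4: [](<>q | (q | r)) requires <>q | (q | r) at every successor {w0, w1, w3, w5, w6}.
    <>q | (q | r) fails at w1, so [](<>q | (q | r)) is false at w4.
      At w1: <>q is false, q | r is false, so <>q | (q | r) is false.
Satisfying worlds: {w2, w3, w6}

w2, w3, w6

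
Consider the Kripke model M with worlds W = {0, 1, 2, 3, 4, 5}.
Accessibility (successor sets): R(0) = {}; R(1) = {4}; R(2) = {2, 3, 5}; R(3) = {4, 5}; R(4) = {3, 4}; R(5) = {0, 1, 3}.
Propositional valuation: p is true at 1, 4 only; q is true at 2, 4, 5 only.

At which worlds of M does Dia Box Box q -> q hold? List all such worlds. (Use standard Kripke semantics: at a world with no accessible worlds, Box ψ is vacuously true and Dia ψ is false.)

0, 1, 2, 4, 5

Let φ = Dia Box Box q -> q. Evaluate φ at each world:
  0 (successors ∅): φ is true.
  1 (successors {4}): φ is true.
  2 (successors {2, 3, 5}): φ is true.
  3 (successors {4, 5}): φ is false.
  4 (successors {3, 4}): φ is true.
  5 (successors {0, 1, 3}): φ is true.
For instance, at 3:
  At 3: Dia Box Box q is true, q is false, so Dia Box Box q -> q is false.
    At 3: Dia Box Box q requires Box Box q at some successor in {4, 5}.
      Box Box q holds at 5, so Dia Box Box q is true at 3.
Satisfying worlds: {0, 1, 2, 4, 5}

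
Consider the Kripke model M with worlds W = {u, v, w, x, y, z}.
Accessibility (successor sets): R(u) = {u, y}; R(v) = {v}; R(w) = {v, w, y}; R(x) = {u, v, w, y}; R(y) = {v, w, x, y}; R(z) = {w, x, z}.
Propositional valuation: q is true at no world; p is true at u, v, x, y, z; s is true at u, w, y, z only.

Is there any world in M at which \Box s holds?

Let φ = \Box s. Evaluate φ at each world:
  u (successors {u, y}): φ is true.
  v (successors {v}): φ is false.
  w (successors {v, w, y}): φ is false.
  x (successors {u, v, w, y}): φ is false.
  y (successors {v, w, x, y}): φ is false.
  z (successors {w, x, z}): φ is false.
Detail at u (witness):
  At u: \Box s requires s at every successor {u, y}.
    At u: s is true.
    At y: s is true.
  So \Box s is true at u.

Yes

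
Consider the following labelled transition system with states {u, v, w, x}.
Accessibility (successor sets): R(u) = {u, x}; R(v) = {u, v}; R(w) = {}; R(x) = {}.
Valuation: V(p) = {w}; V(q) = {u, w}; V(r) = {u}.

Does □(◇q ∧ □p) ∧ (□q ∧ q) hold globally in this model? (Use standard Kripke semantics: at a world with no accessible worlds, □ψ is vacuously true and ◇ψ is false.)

Recall that □ψ holds at a world iff ψ holds at every accessible world, and ◇ψ holds iff ψ holds at some accessible world.
Let φ = □(◇q ∧ □p) ∧ (□q ∧ q). Evaluate φ at each world:
  u (successors {u, x}): φ is false.
  v (successors {u, v}): φ is false.
  w (successors ∅): φ is true.
  x (successors ∅): φ is false.
Detail at u (counterexample):
  At u: □(◇q ∧ □p) is false, □q ∧ q is false, so □(◇q ∧ □p) ∧ (□q ∧ q) is false.
    At u: □(◇q ∧ □p) requires ◇q ∧ □p at every successor {u, x}.
      ◇q ∧ □p fails at u, so □(◇q ∧ □p) is false at u.
    At u: □q is false, q is true, so □q ∧ q is false.
      At u: □q requires q at every successor {u, x}.
        q fails at x, so □q is false at u.

No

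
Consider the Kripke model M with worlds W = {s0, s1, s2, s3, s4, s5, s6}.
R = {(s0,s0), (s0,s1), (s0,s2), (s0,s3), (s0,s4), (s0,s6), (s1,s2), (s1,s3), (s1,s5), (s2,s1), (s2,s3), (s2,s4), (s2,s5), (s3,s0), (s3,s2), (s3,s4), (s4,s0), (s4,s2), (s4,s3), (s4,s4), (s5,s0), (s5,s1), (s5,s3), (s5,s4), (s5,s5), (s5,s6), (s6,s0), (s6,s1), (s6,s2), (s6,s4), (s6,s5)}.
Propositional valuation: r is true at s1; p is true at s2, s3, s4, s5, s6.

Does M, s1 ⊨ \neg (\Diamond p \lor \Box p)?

At s1: \Diamond p \lor \Box p is true, so \neg (\Diamond p \lor \Box p) is false.
  At s1: \Diamond p is true, \Box p is true, so \Diamond p \lor \Box p is true.
    At s1: \Diamond p requires p at some successor in {s2, s3, s5}.
      p holds at s2, so \Diamond p is true at s1.
    At s1: \Box p requires p at every successor {s2, s3, s5}.
      At s2: p is true.
      At s3: p is true.
      At s5: p is true.
    So \Box p is true at s1.

No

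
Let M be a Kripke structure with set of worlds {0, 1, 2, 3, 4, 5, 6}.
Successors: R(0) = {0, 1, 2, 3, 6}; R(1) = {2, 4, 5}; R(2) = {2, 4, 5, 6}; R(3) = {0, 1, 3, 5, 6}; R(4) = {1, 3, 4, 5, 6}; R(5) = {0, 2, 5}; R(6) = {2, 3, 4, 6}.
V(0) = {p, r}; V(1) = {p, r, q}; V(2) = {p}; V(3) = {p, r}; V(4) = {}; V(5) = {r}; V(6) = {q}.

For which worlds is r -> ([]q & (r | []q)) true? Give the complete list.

2, 4, 6

Let φ = r -> ([]q & (r | []q)). Evaluate φ at each world:
  0 (successors {0, 1, 2, 3, 6}): φ is false.
  1 (successors {2, 4, 5}): φ is false.
  2 (successors {2, 4, 5, 6}): φ is true.
  3 (successors {0, 1, 3, 5, 6}): φ is false.
  4 (successors {1, 3, 4, 5, 6}): φ is true.
  5 (successors {0, 2, 5}): φ is false.
  6 (successors {2, 3, 4, 6}): φ is true.
For instance, at 3:
  At 3: r is true, []q & (r | []q) is false, so r -> ([]q & (r | []q)) is false.
    At 3: []q is false, r | []q is true, so []q & (r | []q) is false.
      At 3: []q requires q at every successor {0, 1, 3, 5, 6}.
        q fails at 0, so []q is false at 3.
      At 3: r is true, []q is false, so r | []q is true.
Satisfying worlds: {2, 4, 6}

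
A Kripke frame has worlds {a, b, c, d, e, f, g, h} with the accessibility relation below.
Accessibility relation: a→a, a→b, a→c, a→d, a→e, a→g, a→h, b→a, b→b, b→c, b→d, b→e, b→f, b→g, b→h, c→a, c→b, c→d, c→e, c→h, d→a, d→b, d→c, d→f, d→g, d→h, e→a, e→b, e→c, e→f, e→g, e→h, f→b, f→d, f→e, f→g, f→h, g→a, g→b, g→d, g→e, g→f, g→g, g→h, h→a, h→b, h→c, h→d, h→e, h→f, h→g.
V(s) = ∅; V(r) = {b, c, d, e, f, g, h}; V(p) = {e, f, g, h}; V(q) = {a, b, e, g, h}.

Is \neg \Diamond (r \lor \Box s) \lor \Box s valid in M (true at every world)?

No

Recall that \Box ψ holds at a world iff ψ holds at every accessible world, and \Diamond ψ holds iff ψ holds at some accessible world.
Let φ = \neg \Diamond (r \lor \Box s) \lor \Box s. Evaluate φ at each world:
  a (successors {a, b, c, d, e, g, h}): φ is false.
  b (successors {a, b, c, d, e, f, g, h}): φ is false.
  c (successors {a, b, d, e, h}): φ is false.
  d (successors {a, b, c, f, g, h}): φ is false.
  e (successors {a, b, c, f, g, h}): φ is false.
  f (successors {b, d, e, g, h}): φ is false.
  g (successors {a, b, d, e, f, g, h}): φ is false.
  h (successors {a, b, c, d, e, f, g}): φ is false.
Detail at a (counterexample):
  At a: \neg \Diamond (r \lor \Box s) is false, \Box s is false, so \neg \Diamond (r \lor \Box s) \lor \Box s is false.
    At a: \Diamond (r \lor \Box s) is true, so \neg \Diamond (r \lor \Box s) is false.
      At a: \Diamond (r \lor \Box s) requires r \lor \Box s at some successor in {a, b, c, d, e, g, h}.
        r \lor \Box s holds at b, so \Diamond (r \lor \Box s) is true at a.
    At a: \Box s requires s at every successor {a, b, c, d, e, g, h}.
      s fails at a, so \Box s is false at a.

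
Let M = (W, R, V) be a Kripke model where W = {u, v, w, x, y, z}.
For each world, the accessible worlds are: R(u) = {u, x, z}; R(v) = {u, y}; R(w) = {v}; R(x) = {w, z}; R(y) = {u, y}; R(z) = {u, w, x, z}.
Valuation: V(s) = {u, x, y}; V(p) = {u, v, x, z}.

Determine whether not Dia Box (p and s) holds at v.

At v: Dia Box (p and s) is false, so not Dia Box (p and s) is true.
  At v: Dia Box (p and s) requires Box (p and s) at some successor in {u, y}.
    At u: Box (p and s) is false.
    At y: Box (p and s) is false.
  So Dia Box (p and s) is false at v.

Yes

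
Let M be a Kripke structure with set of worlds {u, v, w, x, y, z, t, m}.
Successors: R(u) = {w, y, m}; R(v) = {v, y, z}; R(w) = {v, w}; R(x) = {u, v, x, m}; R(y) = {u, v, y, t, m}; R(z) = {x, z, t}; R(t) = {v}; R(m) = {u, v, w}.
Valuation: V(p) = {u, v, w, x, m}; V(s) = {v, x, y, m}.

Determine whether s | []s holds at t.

At t: s is false, []s is true, so s | []s is true.
  At t: []s requires s at every successor {v}.
    At v: s is true.
  So []s is true at t.

Yes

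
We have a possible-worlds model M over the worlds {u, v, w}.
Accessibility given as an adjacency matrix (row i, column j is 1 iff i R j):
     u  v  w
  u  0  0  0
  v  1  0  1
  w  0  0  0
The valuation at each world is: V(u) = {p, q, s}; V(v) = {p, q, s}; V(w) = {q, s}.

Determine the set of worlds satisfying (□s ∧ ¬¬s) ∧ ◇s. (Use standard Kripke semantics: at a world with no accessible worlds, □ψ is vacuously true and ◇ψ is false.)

Let φ = (□s ∧ ¬¬s) ∧ ◇s. Evaluate φ at each world:
  u (successors ∅): φ is false.
  v (successors {u, w}): φ is true.
  w (successors ∅): φ is false.
For instance, at v:
  At v: □s ∧ ¬¬s is true, ◇s is true, so (□s ∧ ¬¬s) ∧ ◇s is true.
    At v: □s is true, ¬¬s is true, so □s ∧ ¬¬s is true.
      At v: □s requires s at every successor {u, w}.
        At u: s is true.
        At w: s is true.
      So □s is true at v.
    At v: ◇s requires s at some successor in {u, w}.
      s holds at u, so ◇s is true at v.
Satisfying worlds: {v}

v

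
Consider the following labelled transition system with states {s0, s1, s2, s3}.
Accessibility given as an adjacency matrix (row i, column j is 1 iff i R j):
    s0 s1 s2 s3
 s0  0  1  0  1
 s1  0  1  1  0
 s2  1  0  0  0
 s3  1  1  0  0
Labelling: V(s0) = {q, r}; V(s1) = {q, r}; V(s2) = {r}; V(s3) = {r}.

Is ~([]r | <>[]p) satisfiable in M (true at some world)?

No

Let φ = ~([]r | <>[]p). Evaluate φ at each world:
  s0 (successors {s1, s3}): φ is false.
  s1 (successors {s1, s2}): φ is false.
  s2 (successors {s0}): φ is false.
  s3 (successors {s0, s1}): φ is false.
For instance, at s0:
  At s0: []r | <>[]p is true, so ~([]r | <>[]p) is false.
    At s0: []r is true, <>[]p is false, so []r | <>[]p is true.
      At s0: []r requires r at every successor {s1, s3}.
        At s1: r is true.
        At s3: r is true.
      So []r is true at s0.
      At s0: <>[]p requires []p at some successor in {s1, s3}.
        At s1: []p is false.
        At s3: []p is false.
      So <>[]p is false at s0.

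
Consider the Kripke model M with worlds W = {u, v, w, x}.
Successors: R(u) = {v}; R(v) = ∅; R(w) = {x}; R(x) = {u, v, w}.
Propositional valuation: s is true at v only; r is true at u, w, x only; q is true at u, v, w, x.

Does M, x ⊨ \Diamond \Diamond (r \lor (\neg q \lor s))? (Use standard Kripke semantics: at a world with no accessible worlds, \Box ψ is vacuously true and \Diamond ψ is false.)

Yes

At x: \Diamond \Diamond (r \lor (\neg q \lor s)) requires \Diamond (r \lor (\neg q \lor s)) at some successor in {u, v, w}.
  \Diamond (r \lor (\neg q \lor s)) holds at u, so \Diamond \Diamond (r \lor (\neg q \lor s)) is true at x.
    At u: \Diamond (r \lor (\neg q \lor s)) requires r \lor (\neg q \lor s) at some successor in {v}.
      r \lor (\neg q \lor s) holds at v, so \Diamond (r \lor (\neg q \lor s)) is true at u.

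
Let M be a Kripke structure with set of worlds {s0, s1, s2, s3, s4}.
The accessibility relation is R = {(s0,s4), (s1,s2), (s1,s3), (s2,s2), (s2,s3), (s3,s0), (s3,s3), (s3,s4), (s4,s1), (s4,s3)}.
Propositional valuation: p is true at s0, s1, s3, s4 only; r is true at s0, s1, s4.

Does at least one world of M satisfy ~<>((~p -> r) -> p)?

Let φ = ~<>((~p -> r) -> p). Evaluate φ at each world:
  s0 (successors {s4}): φ is false.
  s1 (successors {s2, s3}): φ is false.
  s2 (successors {s2, s3}): φ is false.
  s3 (successors {s0, s3, s4}): φ is false.
  s4 (successors {s1, s3}): φ is false.
For instance, at s0:
  At s0: <>((~p -> r) -> p) is true, so ~<>((~p -> r) -> p) is false.
    At s0: <>((~p -> r) -> p) requires (~p -> r) -> p at some successor in {s4}.
      (~p -> r) -> p holds at s4, so <>((~p -> r) -> p) is true at s0.

No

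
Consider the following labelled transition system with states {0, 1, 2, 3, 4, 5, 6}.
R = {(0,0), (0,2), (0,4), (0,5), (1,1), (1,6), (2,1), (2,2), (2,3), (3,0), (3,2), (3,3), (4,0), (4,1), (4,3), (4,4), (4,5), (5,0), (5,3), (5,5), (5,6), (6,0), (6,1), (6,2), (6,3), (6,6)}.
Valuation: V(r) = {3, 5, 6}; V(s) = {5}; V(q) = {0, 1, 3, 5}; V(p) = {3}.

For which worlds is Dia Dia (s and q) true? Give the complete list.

0, 3, 4, 5, 6

Let φ = Dia Dia (s and q). Evaluate φ at each world:
  0 (successors {0, 2, 4, 5}): φ is true.
  1 (successors {1, 6}): φ is false.
  2 (successors {1, 2, 3}): φ is false.
  3 (successors {0, 2, 3}): φ is true.
  4 (successors {0, 1, 3, 4, 5}): φ is true.
  5 (successors {0, 3, 5, 6}): φ is true.
  6 (successors {0, 1, 2, 3, 6}): φ is true.
For instance, at 2:
  At 2: Dia Dia (s and q) requires Dia (s and q) at some successor in {1, 2, 3}.
    At 1: Dia (s and q) is false.
    At 2: Dia (s and q) is false.
    At 3: Dia (s and q) is false.
  So Dia Dia (s and q) is false at 2.
Satisfying worlds: {0, 3, 4, 5, 6}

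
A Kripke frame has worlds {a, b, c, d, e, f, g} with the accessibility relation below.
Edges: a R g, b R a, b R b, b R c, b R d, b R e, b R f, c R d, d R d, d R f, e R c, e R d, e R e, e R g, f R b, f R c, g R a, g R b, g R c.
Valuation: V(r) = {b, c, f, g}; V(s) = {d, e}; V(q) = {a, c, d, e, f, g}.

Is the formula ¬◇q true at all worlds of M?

No

Recall that ◇ψ holds at a world iff ψ holds at some accessible world.
Let φ = ¬◇q. Evaluate φ at each world:
  a (successors {g}): φ is false.
  b (successors {a, b, c, d, e, f}): φ is false.
  c (successors {d}): φ is false.
  d (successors {d, f}): φ is false.
  e (successors {c, d, e, g}): φ is false.
  f (successors {b, c}): φ is false.
  g (successors {a, b, c}): φ is false.
Detail at a (counterexample):
  At a: ◇q is true, so ¬◇q is false.
    At a: ◇q requires q at some successor in {g}.
      q holds at g, so ◇q is true at a.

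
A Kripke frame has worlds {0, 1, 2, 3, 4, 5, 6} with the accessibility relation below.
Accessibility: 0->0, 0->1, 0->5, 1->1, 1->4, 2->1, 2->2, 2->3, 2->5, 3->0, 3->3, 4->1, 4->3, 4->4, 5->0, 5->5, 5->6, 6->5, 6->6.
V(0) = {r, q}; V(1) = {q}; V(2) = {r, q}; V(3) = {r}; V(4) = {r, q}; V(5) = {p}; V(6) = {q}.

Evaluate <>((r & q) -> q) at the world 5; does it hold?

Yes

Recall that <>ψ holds at a world iff ψ holds at some accessible world.
At 5: <>((r & q) -> q) requires (r & q) -> q at some successor in {0, 5, 6}.
  (r & q) -> q holds at 0, so <>((r & q) -> q) is true at 5.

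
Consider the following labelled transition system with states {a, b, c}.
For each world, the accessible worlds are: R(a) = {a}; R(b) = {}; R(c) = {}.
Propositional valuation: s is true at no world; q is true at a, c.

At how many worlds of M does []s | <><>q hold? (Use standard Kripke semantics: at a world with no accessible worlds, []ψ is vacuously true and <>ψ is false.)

Recall that []ψ holds at a world iff ψ holds at every accessible world, and <>ψ holds iff ψ holds at some accessible world.
Let φ = []s | <><>q. Evaluate φ at each world:
  a (successors {a}): φ is true.
  b (successors ∅): φ is true.
  c (successors ∅): φ is true.
For instance, at a:
  At a: []s is false, <><>q is true, so []s | <><>q is true.
    At a: []s requires s at every successor {a}.
      s fails at a, so []s is false at a.
    At a: <><>q requires <>q at some successor in {a}.
      <>q holds at a, so <><>q is true at a.
Satisfying worlds: {a, b, c}

3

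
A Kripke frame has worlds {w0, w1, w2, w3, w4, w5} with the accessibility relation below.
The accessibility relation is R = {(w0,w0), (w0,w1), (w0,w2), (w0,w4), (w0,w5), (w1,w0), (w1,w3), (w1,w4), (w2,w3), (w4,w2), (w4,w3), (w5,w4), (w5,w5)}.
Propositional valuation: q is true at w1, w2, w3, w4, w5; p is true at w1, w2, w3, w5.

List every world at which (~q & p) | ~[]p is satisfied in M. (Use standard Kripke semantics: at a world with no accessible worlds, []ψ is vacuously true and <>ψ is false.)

Recall that []ψ holds at a world iff ψ holds at every accessible world, and <>ψ holds iff ψ holds at some accessible world.
Let φ = (~q & p) | ~[]p. Evaluate φ at each world:
  w0 (successors {w0, w1, w2, w4, w5}): φ is true.
  w1 (successors {w0, w3, w4}): φ is true.
  w2 (successors {w3}): φ is false.
  w3 (successors ∅): φ is false.
  w4 (successors {w2, w3}): φ is false.
  w5 (successors {w4, w5}): φ is true.
For instance, at w1:
  At w1: ~q & p is false, ~[]p is true, so (~q & p) | ~[]p is true.
    At w1: []p is false, so ~[]p is true.
      At w1: []p requires p at every successor {w0, w3, w4}.
        p fails at w0, so []p is false at w1.
Satisfying worlds: {w0, w1, w5}

w0, w1, w5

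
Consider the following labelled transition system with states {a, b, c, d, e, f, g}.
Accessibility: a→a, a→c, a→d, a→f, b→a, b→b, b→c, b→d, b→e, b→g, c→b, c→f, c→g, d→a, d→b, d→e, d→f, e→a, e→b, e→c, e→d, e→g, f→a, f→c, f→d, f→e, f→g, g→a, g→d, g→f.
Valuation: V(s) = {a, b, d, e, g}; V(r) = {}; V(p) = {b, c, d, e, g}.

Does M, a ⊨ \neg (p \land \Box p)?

Yes

Recall that \Box ψ holds at a world iff ψ holds at every accessible world, and \Diamond ψ holds iff ψ holds at some accessible world.
At a: p \land \Box p is false, so \neg (p \land \Box p) is true.
  At a: p is false, \Box p is false, so p \land \Box p is false.
    At a: \Box p requires p at every successor {a, c, d, f}.
      p fails at a, so \Box p is false at a.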